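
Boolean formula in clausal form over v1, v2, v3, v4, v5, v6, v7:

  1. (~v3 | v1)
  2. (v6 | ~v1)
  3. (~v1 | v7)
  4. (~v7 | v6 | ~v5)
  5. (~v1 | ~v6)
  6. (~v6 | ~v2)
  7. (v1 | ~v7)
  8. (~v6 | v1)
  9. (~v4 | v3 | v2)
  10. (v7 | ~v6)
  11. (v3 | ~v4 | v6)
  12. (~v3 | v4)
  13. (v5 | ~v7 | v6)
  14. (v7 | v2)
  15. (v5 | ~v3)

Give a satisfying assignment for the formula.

v1=False, v2=True, v3=False, v4=False, v5=False, v6=False, v7=False

Branch on v1: take v1 = False.
  then v3 is forced to False.
  then v7 is forced to False.
  then v6 is forced to False.
  then v4 is forced to False.
  then v2 is forced to True.
v5 is now unconstrained; take v5 = False.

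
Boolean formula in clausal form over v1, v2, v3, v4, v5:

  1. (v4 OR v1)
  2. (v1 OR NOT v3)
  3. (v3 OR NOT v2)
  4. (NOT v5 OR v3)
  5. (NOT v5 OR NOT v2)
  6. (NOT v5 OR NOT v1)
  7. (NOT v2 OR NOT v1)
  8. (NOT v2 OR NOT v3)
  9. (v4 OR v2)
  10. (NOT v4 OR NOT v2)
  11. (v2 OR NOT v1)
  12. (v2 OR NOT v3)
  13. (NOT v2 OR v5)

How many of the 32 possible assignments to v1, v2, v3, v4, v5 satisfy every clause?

The models are:
  v1=0 v2=0 v3=0 v4=1 v5=0
Count: 1.

1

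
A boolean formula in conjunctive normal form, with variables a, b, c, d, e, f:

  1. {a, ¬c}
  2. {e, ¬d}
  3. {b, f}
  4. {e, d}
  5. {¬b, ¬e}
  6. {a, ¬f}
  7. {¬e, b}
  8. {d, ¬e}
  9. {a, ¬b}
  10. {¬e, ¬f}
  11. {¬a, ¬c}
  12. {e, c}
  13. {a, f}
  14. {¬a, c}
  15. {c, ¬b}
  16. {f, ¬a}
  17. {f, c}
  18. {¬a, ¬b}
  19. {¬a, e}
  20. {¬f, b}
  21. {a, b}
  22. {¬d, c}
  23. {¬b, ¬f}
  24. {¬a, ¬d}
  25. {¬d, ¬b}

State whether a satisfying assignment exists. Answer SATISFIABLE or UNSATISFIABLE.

a = True:
  propagation gives c=False; an empty clause results — contradiction.
a = False:
  propagation gives c=False, f=False; an empty clause results — contradiction.
Every branch closes, so no satisfying assignment exists.

UNSATISFIABLE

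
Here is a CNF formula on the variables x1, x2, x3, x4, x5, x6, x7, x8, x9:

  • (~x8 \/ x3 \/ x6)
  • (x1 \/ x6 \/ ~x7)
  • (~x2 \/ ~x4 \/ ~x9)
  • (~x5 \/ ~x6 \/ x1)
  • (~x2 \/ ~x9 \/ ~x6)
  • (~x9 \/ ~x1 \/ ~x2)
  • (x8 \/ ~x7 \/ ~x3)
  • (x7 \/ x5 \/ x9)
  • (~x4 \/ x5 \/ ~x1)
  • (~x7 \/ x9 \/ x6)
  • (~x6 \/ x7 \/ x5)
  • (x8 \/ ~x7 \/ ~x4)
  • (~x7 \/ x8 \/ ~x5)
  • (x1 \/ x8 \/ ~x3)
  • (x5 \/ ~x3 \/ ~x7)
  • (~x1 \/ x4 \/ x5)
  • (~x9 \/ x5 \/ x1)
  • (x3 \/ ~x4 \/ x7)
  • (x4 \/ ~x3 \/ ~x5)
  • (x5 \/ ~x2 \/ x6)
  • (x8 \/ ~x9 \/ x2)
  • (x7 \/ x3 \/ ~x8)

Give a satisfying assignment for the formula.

x1 = 1, x2 = 0, x3 = 1, x4 = 1, x5 = 1, x6 = 1, x7 = 0, x8 = 1, x9 = 0

Check each clause:
  1. (x6 \/ ~x8 \/ x3) — x3 is true.
  2. (~x7 \/ x6 \/ x1) — x1 is true.
  3. (~x9 \/ ~x4 \/ ~x2) — ~x2 is true.
  4. (~x5 \/ ~x6 \/ x1) — x1 is true.
  5. (~x6 \/ ~x2 \/ ~x9) — ~x2 is true.
  6. (~x1 \/ ~x2 \/ ~x9) — ~x9 is true.
  7. (~x3 \/ ~x7 \/ x8) — x8 is true.
  8. (x5 \/ x7 \/ x9) — x5 is true.
  9. (~x4 \/ x5 \/ ~x1) — x5 is true.
  10. (x6 \/ x9 \/ ~x7) — ~x7 is true.
  11. (~x6 \/ x7 \/ x5) — x5 is true.
  12. (~x7 \/ x8 \/ ~x4) — x8 is true.
  13. (~x7 \/ ~x5 \/ x8) — x8 is true.
  14. (x1 \/ x8 \/ ~x3) — x8 is true.
  15. (x5 \/ ~x3 \/ ~x7) — ~x7 is true.
  16. (x4 \/ x5 \/ ~x1) — x4 is true.
  17. (~x9 \/ x1 \/ x5) — x1 is true.
  18. (x7 \/ x3 \/ ~x4) — x3 is true.
  19. (~x5 \/ x4 \/ ~x3) — x4 is true.
  20. (x6 \/ ~x2 \/ x5) — x5 is true.
  21. (x8 \/ ~x9 \/ x2) — x8 is true.
  22. (x3 \/ x7 \/ ~x8) — x3 is true.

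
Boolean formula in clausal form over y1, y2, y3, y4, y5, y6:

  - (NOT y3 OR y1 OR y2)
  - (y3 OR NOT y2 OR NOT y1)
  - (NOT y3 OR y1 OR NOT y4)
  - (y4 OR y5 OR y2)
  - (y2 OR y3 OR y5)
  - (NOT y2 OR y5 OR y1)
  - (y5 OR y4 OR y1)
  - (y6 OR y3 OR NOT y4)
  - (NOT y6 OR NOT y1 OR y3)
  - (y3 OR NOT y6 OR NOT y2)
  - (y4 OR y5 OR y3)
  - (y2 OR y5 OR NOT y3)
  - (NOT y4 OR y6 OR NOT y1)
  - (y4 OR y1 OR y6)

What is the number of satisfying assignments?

13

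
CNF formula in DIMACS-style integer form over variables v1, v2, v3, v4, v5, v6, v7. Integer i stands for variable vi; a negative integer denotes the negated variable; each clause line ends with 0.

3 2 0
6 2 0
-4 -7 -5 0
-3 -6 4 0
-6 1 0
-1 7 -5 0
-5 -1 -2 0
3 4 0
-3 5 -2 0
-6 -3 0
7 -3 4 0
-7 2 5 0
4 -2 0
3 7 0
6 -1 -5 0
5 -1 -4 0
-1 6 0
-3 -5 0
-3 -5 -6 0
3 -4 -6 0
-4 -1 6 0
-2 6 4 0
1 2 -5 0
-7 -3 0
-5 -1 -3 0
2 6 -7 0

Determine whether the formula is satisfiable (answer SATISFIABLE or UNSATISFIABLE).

Branch on v1: take v1 = False.
  then v6 is forced to False.
  then v2 is forced to True.
  then v4 is forced to True.
Branch on v3: take v3 = False.
  then v7 is forced to True.
  then v5 is forced to False.
Every clause has at least one true literal under this assignment.
So v1=F, v2=T, v3=F, v4=T, v5=F, v6=F, v7=T is a satisfying assignment.

SATISFIABLE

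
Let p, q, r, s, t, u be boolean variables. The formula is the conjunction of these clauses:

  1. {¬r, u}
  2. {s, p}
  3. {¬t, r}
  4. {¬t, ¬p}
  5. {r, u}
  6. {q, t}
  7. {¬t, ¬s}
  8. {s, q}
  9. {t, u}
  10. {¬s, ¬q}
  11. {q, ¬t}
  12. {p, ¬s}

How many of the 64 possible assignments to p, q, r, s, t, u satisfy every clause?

The models are:
  p=1 q=1 r=0 s=0 t=0 u=1
  p=1 q=1 r=1 s=0 t=0 u=1
That's 2 in total.

2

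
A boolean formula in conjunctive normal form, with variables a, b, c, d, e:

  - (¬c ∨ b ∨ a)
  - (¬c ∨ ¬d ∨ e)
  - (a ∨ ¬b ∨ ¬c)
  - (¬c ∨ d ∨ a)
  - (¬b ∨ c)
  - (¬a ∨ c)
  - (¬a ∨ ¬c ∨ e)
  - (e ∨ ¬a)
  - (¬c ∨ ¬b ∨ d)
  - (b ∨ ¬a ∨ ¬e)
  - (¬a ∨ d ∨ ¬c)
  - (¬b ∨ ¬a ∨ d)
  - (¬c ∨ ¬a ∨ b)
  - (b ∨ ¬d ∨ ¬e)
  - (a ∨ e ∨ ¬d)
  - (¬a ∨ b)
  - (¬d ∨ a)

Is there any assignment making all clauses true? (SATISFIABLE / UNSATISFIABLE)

SATISFIABLE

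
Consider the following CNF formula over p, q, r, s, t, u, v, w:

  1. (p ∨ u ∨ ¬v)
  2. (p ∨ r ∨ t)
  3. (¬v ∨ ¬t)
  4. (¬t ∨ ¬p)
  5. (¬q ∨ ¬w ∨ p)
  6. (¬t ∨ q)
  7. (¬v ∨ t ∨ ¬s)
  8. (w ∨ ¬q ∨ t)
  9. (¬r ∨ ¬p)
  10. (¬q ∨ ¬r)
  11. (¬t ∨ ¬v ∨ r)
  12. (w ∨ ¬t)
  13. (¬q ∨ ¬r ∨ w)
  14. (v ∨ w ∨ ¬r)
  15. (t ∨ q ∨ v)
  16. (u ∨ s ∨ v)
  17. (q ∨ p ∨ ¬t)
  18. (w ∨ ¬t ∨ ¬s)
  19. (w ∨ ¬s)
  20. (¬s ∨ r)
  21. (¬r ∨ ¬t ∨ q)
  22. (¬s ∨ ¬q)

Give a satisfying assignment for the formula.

p=T, q=F, r=F, s=F, t=F, u=F, v=T, w=T

Check each clause:
  1. (u ∨ ¬v ∨ p) — p is true.
  2. (r ∨ t ∨ p) — p is true.
  3. (¬v ∨ ¬t) — ¬t is true.
  4. (¬t ∨ ¬p) — ¬t is true.
  5. (p ∨ ¬w ∨ ¬q) — p is true.
  6. (q ∨ ¬t) — ¬t is true.
  7. (t ∨ ¬s ∨ ¬v) — ¬s is true.
  8. (t ∨ ¬q ∨ w) — w is true.
  9. (¬p ∨ ¬r) — ¬r is true.
  10. (¬q ∨ ¬r) — ¬r is true.
  11. (r ∨ ¬t ∨ ¬v) — ¬t is true.
  12. (w ∨ ¬t) — w is true.
  13. (w ∨ ¬r ∨ ¬q) — w is true.
  14. (v ∨ ¬r ∨ w) — w is true.
  15. (q ∨ v ∨ t) — v is true.
  16. (v ∨ s ∨ u) — v is true.
  17. (p ∨ q ∨ ¬t) — p is true.
  18. (¬s ∨ ¬t ∨ w) — w is true.
  19. (w ∨ ¬s) — w is true.
  20. (r ∨ ¬s) — ¬s is true.
  21. (q ∨ ¬r ∨ ¬t) — ¬t is true.
  22. (¬s ∨ ¬q) — ¬s is true.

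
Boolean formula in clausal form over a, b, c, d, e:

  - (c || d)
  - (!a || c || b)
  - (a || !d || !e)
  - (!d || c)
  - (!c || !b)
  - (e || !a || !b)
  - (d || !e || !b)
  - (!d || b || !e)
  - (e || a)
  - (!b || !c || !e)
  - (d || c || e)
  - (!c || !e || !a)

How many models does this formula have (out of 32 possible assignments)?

3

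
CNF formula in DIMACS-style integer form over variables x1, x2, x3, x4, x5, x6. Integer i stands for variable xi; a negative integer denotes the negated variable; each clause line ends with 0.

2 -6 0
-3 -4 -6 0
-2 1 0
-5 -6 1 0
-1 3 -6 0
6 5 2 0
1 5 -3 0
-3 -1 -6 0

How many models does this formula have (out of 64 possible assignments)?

16

Case analysis on x6 and x1:
  x6=1, x1=1: a clause becomes empty — 0.
  x6=1, x1=0: a clause becomes empty — 0.
  x6=0, x1=1: x3, x4 free; 3 ways for (x2,x5) × 2^2 = 12.
  x6=0, x1=0: remaining (x2,x3,x4,x5) ∈ {(0,0,0,1); (0,0,1,1); (0,1,0,1); (0,1,1,1)} — 4.
Total: 0 + 0 + 12 + 4 = 16.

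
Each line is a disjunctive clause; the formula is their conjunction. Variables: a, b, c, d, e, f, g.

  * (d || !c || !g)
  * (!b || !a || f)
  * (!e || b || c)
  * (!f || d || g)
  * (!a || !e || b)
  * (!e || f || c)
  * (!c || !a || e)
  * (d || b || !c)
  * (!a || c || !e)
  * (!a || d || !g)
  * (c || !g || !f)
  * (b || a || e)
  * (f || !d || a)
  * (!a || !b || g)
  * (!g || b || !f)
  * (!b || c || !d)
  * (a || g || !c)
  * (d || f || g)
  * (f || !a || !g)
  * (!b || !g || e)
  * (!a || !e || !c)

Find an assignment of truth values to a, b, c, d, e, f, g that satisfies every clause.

a = F  b = T  c = T  d = T  e = T  f = T  g = T

Check each clause:
  1. (!g || !c || d) — d is true.
  2. (f || !b || !a) — f is true.
  3. (b || c || !e) — b is true.
  4. (!f || g || d) — d is true.
  5. (b || !e || !a) — b is true.
  6. (!e || c || f) — c is true.
  7. (e || !c || !a) — e is true.
  8. (!c || b || d) — b is true.
  9. (c || !e || !a) — c is true.
  10. (!a || d || !g) — d is true.
  11. (!f || c || !g) — c is true.
  12. (a || e || b) — b is true.
  13. (a || !d || f) — f is true.
  14. (!a || g || !b) — !a is true.
  15. (b || !g || !f) — b is true.
  16. (!d || !b || c) — c is true.
  17. (g || a || !c) — g is true.
  18. (d || f || g) — d is true.
  19. (!g || f || !a) — !a is true.
  20. (!b || e || !g) — e is true.
  21. (!a || !c || !e) — !a is true.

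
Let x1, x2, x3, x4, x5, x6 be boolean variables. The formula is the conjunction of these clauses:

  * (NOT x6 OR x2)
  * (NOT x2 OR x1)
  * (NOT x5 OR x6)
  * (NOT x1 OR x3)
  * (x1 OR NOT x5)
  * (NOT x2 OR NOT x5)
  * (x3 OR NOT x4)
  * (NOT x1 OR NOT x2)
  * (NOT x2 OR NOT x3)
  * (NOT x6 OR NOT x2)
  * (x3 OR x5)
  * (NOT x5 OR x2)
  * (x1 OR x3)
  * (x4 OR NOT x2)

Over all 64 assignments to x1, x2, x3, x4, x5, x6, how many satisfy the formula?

4

Satisfying assignments:
  x1=F x2=F x3=T x4=F x5=F x6=F
  x1=F x2=F x3=T x4=T x5=F x6=F
  x1=T x2=F x3=T x4=F x5=F x6=F
  x1=T x2=F x3=T x4=T x5=F x6=F
Count: 4.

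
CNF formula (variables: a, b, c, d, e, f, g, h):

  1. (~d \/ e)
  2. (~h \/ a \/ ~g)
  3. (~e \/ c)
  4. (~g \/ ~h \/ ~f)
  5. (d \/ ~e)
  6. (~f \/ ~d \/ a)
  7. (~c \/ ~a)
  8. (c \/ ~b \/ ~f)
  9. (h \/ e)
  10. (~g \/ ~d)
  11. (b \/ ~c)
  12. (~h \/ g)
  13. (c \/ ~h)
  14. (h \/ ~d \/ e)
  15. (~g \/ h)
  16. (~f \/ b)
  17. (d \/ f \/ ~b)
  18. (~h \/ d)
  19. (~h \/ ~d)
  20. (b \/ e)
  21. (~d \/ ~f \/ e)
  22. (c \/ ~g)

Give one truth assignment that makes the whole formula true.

a = False  b = True  c = True  d = True  e = True  f = False  g = False  h = False

Check each clause:
  1. (~d \/ e) — e is true.
  2. (~g \/ a \/ ~h) — ~h is true.
  3. (~e \/ c) — c is true.
  4. (~g \/ ~h \/ ~f) — ~h is true.
  5. (d \/ ~e) — d is true.
  6. (a \/ ~d \/ ~f) — ~f is true.
  7. (~c \/ ~a) — ~a is true.
  8. (~b \/ ~f \/ c) — ~f is true.
  9. (h \/ e) — e is true.
  10. (~d \/ ~g) — ~g is true.
  11. (~c \/ b) — b is true.
  12. (g \/ ~h) — ~h is true.
  13. (c \/ ~h) — ~h is true.
  14. (h \/ ~d \/ e) — e is true.
  15. (h \/ ~g) — ~g is true.
  16. (~f \/ b) — b is true.
  17. (~b \/ f \/ d) — d is true.
  18. (~h \/ d) — ~h is true.
  19. (~d \/ ~h) — ~h is true.
  20. (e \/ b) — b is true.
  21. (~d \/ ~f \/ e) — ~f is true.
  22. (~g \/ c) — ~g is true.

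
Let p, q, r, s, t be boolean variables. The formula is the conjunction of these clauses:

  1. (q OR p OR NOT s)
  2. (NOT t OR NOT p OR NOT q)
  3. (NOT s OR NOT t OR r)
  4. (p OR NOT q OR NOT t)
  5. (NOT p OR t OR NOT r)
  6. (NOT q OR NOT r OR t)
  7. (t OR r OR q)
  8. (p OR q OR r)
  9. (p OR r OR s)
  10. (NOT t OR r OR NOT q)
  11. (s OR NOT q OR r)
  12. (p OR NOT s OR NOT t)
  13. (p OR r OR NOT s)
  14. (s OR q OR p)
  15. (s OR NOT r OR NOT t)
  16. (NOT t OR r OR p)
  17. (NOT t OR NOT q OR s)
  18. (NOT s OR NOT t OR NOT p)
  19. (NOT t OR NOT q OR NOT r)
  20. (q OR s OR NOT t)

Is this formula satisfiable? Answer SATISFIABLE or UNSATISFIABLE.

Set p = True and propagate.
Branch on q: take q = True.
  then t is forced to False.
  then r is forced to False.
  then s is forced to True.
Every clause has at least one true literal under this assignment.
So p = T, q = T, r = F, s = T, t = F is a satisfying assignment.

SATISFIABLE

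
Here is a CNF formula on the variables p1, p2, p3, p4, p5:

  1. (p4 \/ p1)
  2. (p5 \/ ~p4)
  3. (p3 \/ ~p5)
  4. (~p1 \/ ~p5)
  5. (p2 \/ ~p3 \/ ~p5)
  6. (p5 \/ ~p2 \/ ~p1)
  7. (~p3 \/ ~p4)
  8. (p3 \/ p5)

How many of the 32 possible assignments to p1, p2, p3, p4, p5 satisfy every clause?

Satisfying assignments:
  p1=T p2=F p3=T p4=F p5=F
That's 1 in total.

1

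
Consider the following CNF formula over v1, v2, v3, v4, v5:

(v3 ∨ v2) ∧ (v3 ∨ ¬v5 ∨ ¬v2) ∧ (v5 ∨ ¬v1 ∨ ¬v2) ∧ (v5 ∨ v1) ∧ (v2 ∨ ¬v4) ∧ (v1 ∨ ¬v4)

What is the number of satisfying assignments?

The models are:
  v1=0 v2=0 v3=1 v4=0 v5=1
  v1=0 v2=1 v3=1 v4=0 v5=1
  v1=1 v2=0 v3=1 v4=0 v5=0
  v1=1 v2=0 v3=1 v4=0 v5=1
  v1=1 v2=1 v3=1 v4=0 v5=1
  v1=1 v2=1 v3=1 v4=1 v5=1
Count: 6.

6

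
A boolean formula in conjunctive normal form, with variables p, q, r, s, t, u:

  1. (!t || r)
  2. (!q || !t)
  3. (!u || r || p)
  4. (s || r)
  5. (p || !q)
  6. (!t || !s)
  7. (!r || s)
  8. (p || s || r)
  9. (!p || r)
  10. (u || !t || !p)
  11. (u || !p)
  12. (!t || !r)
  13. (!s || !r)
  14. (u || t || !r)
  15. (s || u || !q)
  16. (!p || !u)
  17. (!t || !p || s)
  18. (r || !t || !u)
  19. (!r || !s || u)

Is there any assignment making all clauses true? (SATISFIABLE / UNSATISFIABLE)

q occurs only negated in the remaining clauses — set q = False.
Branch on p: take p = False.
Branch on r: take r = False.
  then t is forced to False.
  then u is forced to False.
  then s is forced to True.
Every clause has at least one true literal under this assignment.
So p=False  q=False  r=False  s=True  t=False  u=False is a satisfying assignment.

SATISFIABLE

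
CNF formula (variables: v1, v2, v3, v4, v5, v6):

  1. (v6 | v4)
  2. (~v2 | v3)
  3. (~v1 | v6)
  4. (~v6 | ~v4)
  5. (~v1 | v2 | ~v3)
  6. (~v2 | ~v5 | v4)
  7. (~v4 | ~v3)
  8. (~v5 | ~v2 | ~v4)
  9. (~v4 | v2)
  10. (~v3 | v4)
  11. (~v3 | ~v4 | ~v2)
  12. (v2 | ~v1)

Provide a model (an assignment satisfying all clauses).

v1 = F  v2 = F  v3 = F  v4 = F  v5 = T  v6 = T

Check each clause:
  1. (v6 | v4) — v6 is true.
  2. (~v2 | v3) — ~v2 is true.
  3. (~v1 | v6) — ~v1 is true.
  4. (~v4 | ~v6) — ~v4 is true.
  5. (~v3 | v2 | ~v1) — ~v3 is true.
  6. (v4 | ~v5 | ~v2) — ~v2 is true.
  7. (~v3 | ~v4) — ~v4 is true.
  8. (~v2 | ~v5 | ~v4) — ~v4 is true.
  9. (~v4 | v2) — ~v4 is true.
  10. (v4 | ~v3) — ~v3 is true.
  11. (~v3 | ~v4 | ~v2) — ~v4 is true.
  12. (~v1 | v2) — ~v1 is true.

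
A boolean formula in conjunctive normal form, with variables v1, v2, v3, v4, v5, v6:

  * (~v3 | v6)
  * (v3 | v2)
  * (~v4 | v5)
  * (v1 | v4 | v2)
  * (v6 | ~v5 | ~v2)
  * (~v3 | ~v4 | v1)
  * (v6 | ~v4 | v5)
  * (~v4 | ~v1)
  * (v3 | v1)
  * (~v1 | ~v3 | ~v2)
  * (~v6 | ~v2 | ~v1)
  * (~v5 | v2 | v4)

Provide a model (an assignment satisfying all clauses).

v1 = 0, v2 = 1, v3 = 1, v4 = 0, v5 = 0, v6 = 1

Branch on v1: take v1 = False.
  then v3 is forced to True.
  then v6 is forced to True.
  then v4 is forced to False.
  then v2 is forced to True.
v5 is now unconstrained; take v5 = False.
Check each clause:
  1. (~v3 | v6) — v6 is true.
  2. (v2 | v3) — v2 is true.
  3. (v5 | ~v4) — ~v4 is true.
  4. (v2 | v1 | v4) — v2 is true.
  5. (v6 | ~v2 | ~v5) — ~v5 is true.
  6. (v1 | ~v3 | ~v4) — ~v4 is true.
  7. (v6 | ~v4 | v5) — ~v4 is true.
  8. (~v4 | ~v1) — ~v4 is true.
  9. (v3 | v1) — v3 is true.
  10. (~v2 | ~v3 | ~v1) — ~v1 is true.
  11. (~v2 | ~v1 | ~v6) — ~v1 is true.
  12. (v4 | v2 | ~v5) — v2 is true.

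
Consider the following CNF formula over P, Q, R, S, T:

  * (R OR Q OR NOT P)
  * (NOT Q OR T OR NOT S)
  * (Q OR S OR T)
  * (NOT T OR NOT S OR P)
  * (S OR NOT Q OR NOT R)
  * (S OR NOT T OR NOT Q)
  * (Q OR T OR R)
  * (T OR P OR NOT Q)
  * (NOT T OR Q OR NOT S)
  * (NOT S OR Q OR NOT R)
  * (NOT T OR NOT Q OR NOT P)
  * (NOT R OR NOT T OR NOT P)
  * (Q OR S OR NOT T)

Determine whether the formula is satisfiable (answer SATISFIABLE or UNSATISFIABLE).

SATISFIABLE

Set P = True and propagate.
Set Q = True and propagate.
  then T is forced to False.
  then S is forced to False.
  then R is forced to False.
So P=True, Q=True, R=False, S=False, T=False is a satisfying assignment.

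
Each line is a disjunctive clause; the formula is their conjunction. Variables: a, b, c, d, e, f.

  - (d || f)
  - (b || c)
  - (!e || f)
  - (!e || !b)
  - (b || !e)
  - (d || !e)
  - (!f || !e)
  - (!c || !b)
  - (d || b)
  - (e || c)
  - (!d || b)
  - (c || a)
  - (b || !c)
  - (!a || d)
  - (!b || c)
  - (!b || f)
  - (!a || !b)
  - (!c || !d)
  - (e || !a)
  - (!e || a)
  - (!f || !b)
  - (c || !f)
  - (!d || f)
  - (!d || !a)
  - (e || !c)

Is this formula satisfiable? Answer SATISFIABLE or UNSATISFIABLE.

UNSATISFIABLE

b = True:
  propagation gives e=False, c=False; an empty clause results — contradiction.
b = False:
  propagation gives c=True; an empty clause results — contradiction.
Every branch closes, so no satisfying assignment exists.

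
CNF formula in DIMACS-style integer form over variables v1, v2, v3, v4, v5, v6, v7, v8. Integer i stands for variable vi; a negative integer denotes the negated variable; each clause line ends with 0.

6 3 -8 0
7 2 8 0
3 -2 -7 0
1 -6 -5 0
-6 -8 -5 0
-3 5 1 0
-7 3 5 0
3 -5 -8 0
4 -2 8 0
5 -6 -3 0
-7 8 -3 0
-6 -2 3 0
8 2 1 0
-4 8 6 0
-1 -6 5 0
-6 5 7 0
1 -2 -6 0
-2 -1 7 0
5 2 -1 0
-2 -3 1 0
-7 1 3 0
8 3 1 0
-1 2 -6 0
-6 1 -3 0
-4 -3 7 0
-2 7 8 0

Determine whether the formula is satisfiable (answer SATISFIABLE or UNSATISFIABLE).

Branch on v1: take v1 = True.
For the remaining variables, v2 = True, v3 = True, v4 = True, v5 = True, v6 = False, v7 = True, v8 = True works.
So v1=True, v2=True, v3=True, v4=True, v5=True, v6=False, v7=True, v8=True is a satisfying assignment.

SATISFIABLE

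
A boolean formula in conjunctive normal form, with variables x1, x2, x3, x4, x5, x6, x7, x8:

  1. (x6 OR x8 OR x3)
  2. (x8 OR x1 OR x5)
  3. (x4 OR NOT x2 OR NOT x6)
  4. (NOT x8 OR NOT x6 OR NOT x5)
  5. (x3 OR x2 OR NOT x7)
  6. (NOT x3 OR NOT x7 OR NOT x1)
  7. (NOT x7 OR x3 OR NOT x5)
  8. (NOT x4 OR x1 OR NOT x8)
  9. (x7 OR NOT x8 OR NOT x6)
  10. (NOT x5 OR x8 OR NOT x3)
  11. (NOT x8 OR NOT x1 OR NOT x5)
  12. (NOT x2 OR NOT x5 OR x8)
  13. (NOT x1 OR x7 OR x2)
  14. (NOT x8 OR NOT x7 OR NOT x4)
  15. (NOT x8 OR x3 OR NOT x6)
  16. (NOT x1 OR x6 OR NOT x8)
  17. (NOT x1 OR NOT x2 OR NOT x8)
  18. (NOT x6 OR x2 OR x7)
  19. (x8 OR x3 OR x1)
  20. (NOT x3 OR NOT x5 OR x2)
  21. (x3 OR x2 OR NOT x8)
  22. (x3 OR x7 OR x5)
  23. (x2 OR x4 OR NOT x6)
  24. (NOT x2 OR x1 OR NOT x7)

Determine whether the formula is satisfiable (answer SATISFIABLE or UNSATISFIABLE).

Branch on x1: take x1 = True.
The remaining clauses are satisfied by x2 = True, x3 = True, x4 = False, x5 = False, x6 = False, x7 = False, x8 = False.
So x1=T, x2=T, x3=T, x4=F, x5=F, x6=F, x7=F, x8=F is a satisfying assignment.

SATISFIABLE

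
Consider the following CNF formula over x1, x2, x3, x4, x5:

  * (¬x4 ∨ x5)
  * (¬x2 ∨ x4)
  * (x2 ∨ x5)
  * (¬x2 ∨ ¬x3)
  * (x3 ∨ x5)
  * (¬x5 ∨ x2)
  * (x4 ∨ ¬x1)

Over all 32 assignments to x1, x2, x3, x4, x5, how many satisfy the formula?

2

Satisfying assignments:
  x1=0 x2=1 x3=0 x4=1 x5=1
  x1=1 x2=1 x3=0 x4=1 x5=1
That's 2 in total.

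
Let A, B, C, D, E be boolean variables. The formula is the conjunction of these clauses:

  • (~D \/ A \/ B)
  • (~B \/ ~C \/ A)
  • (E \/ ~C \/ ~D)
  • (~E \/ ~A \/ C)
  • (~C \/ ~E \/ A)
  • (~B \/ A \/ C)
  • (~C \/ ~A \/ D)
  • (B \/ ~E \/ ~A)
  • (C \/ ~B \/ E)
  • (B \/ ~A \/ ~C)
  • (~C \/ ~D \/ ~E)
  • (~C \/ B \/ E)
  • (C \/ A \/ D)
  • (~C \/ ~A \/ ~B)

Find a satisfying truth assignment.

Set A = True and propagate.
Set B = False and propagate.
  then E is forced to False.
  then C is forced to False.
D is now unconstrained; take D = False.
Every clause has at least one true literal under this assignment.

A = True, B = False, C = False, D = False, E = False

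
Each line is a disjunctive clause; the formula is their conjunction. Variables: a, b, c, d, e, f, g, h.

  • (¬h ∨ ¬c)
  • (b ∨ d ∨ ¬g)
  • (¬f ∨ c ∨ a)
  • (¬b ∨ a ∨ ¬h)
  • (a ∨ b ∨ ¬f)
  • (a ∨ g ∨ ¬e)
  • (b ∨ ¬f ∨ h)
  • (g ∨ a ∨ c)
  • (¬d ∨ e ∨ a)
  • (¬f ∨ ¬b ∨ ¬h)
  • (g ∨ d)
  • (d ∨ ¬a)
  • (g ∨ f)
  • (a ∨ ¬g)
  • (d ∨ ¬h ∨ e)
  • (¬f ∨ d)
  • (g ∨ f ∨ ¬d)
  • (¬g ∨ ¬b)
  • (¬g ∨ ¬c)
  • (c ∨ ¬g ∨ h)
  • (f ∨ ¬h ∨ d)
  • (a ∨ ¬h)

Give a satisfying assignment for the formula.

a=1, b=0, c=0, d=1, e=1, f=1, g=1, h=1

Check each clause:
  1. (¬h ∨ ¬c) — ¬c is true.
  2. (d ∨ b ∨ ¬g) — d is true.
  3. (a ∨ c ∨ ¬f) — a is true.
  4. (¬b ∨ ¬h ∨ a) — a is true.
  5. (¬f ∨ b ∨ a) — a is true.
  6. (a ∨ ¬e ∨ g) — a is true.
  7. (b ∨ ¬f ∨ h) — h is true.
  8. (g ∨ a ∨ c) — a is true.
  9. (¬d ∨ a ∨ e) — a is true.
  10. (¬f ∨ ¬b ∨ ¬h) — ¬b is true.
  11. (d ∨ g) — d is true.
  12. (¬a ∨ d) — d is true.
  13. (g ∨ f) — f is true.
  14. (a ∨ ¬g) — a is true.
  15. (¬h ∨ d ∨ e) — d is true.
  16. (d ∨ ¬f) — d is true.
  17. (¬d ∨ f ∨ g) — f is true.
  18. (¬b ∨ ¬g) — ¬b is true.
  19. (¬g ∨ ¬c) — ¬c is true.
  20. (h ∨ ¬g ∨ c) — h is true.
  21. (d ∨ ¬h ∨ f) — d is true.
  22. (a ∨ ¬h) — a is true.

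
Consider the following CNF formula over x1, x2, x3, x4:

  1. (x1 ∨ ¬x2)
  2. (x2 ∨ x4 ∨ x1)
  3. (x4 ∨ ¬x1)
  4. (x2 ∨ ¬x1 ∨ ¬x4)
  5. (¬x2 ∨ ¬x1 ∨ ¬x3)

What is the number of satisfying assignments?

Satisfying assignments:
  x1=F x2=F x3=F x4=T
  x1=F x2=F x3=T x4=T
  x1=T x2=T x3=F x4=T
That's 3 in total.

3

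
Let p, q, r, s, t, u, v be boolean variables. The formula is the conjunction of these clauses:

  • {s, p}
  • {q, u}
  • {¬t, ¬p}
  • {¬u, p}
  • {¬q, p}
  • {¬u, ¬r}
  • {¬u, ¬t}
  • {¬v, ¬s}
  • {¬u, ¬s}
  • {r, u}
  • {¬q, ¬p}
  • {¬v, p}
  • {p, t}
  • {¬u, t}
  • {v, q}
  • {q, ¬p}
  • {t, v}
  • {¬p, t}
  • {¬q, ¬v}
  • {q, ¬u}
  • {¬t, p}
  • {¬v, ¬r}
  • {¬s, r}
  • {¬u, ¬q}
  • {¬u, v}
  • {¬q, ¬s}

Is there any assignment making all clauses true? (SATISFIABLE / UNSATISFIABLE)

UNSATISFIABLE

p = True:
  propagation gives t=False; an empty clause results — contradiction.
p = False:
  propagation gives s=True, u=False, q=True; an empty clause results — contradiction.
Every branch closes, so no satisfying assignment exists.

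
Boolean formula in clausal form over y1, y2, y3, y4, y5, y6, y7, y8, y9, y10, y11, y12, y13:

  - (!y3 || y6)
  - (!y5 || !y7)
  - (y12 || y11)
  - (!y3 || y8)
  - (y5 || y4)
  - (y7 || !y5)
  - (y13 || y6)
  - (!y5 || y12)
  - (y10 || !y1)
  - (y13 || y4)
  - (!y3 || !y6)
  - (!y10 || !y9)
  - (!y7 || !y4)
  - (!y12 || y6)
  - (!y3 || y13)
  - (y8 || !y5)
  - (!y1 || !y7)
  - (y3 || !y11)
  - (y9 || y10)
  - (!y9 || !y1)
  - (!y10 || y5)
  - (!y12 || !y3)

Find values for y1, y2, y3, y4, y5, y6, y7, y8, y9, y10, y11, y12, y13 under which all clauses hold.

y1 = F, y2 = F, y3 = F, y4 = T, y5 = F, y6 = T, y7 = F, y8 = T, y9 = T, y10 = F, y11 = F, y12 = T, y13 = F

y1 occurs only negated in the remaining clauses — set y1 = False.
y8 occurs only positively in the remaining clauses — set y8 = True.
Branch on y3: take y3 = False.
  then y11 is forced to False.
  then y12 is forced to True.
  then y6 is forced to True.
Set y4 = True and propagate.
  then y7 is forced to False.
  then y5 is forced to False.
  then y10 is forced to False.
  then y9 is forced to True.
y2, y13 are now unconstrained; take y2 = False, y13 = False.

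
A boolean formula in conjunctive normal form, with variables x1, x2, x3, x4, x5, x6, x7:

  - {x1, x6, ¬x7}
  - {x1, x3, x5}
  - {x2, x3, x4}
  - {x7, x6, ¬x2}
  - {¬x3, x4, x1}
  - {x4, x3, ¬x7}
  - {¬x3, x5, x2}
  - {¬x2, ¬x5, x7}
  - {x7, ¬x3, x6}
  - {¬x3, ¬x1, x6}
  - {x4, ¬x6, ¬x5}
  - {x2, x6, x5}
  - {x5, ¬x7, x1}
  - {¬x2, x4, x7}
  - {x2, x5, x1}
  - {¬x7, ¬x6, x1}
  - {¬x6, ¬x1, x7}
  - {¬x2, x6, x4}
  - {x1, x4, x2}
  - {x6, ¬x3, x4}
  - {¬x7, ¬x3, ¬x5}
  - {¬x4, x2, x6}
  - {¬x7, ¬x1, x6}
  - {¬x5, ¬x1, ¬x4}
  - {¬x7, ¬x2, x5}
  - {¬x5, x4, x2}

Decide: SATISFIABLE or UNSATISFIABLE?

SATISFIABLE

Set x1 = False and propagate.
For the remaining variables, x2 = True, x3 = True, x4 = True, x5 = False, x6 = True, x7 = False works.
So x1=False  x2=True  x3=True  x4=True  x5=False  x6=True  x7=False is a satisfying assignment.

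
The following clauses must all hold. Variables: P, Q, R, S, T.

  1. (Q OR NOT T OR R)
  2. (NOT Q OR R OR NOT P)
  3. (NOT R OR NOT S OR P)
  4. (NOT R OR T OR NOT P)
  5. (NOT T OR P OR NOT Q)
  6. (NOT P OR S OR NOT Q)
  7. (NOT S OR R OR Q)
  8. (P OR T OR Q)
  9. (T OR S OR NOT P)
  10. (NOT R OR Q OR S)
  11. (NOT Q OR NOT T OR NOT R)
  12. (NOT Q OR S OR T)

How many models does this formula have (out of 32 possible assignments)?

2

The models are:
  P=F Q=T R=F S=T T=F
  P=T Q=F R=T S=T T=T
That's 2 in total.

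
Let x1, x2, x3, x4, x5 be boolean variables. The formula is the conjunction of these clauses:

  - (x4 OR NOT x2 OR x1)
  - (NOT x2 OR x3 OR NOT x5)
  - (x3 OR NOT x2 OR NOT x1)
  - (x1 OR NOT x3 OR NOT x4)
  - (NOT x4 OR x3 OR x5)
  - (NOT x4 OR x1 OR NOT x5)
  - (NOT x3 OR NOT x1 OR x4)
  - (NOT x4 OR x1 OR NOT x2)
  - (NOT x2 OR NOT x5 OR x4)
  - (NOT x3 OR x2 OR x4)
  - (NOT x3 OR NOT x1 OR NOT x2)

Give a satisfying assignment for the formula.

x1=T, x2=F, x3=F, x4=F, x5=F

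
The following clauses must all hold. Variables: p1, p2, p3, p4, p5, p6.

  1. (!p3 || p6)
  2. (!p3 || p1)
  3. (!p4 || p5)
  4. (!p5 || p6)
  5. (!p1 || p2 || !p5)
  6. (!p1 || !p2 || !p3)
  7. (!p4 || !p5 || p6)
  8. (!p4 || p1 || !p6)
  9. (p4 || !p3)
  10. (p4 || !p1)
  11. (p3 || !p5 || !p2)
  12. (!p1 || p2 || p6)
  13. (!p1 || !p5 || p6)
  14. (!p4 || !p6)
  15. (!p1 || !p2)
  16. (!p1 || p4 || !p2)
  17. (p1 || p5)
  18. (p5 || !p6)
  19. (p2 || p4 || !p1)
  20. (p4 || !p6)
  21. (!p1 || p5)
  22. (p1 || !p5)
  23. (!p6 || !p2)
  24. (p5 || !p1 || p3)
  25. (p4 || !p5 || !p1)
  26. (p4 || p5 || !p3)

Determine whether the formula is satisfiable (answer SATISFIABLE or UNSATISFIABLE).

p1 = True:
  propagation gives p4=True, p5=True, p6=True; an empty clause results — contradiction.
p1 = False:
  propagation gives p3=False, p5=True; an empty clause results — contradiction.
Every branch closes, so no satisfying assignment exists.

UNSATISFIABLE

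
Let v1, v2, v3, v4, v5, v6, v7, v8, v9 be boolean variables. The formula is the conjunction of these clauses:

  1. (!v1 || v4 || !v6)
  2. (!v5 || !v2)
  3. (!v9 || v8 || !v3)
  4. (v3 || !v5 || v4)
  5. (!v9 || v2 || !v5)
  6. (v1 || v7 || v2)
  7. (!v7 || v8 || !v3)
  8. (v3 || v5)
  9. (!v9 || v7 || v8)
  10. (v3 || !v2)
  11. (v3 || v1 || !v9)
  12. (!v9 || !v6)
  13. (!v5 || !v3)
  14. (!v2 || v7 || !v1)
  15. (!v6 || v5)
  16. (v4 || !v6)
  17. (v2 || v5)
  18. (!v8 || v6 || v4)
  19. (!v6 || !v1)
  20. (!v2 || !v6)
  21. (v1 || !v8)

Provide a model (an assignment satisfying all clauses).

v1=F  v2=F  v3=F  v4=T  v5=T  v6=F  v7=T  v8=F  v9=F

Pure literal: v4 appears only positively; assign v4 = True.
Pure literal: v9 appears only negated; assign v9 = False.
Try v1 = False.
  then v8 is forced to False.
The remaining clauses are satisfied by v2 = False, v3 = False, v5 = True, v6 = False, v7 = True.
Every clause has at least one true literal under this assignment.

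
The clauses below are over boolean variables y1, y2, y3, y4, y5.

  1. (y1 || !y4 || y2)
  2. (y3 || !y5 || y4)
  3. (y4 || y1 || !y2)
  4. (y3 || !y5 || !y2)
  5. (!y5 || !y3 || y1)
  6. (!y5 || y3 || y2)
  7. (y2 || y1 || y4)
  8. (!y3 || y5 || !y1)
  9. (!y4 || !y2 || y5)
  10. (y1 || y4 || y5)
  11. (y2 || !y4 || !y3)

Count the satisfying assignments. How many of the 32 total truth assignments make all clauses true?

6

Satisfying assignments:
  y1=T y2=F y3=F y4=F y5=F
  y1=T y2=F y3=F y4=T y5=F
  y1=T y2=F y3=T y4=F y5=T
  y1=T y2=T y3=F y4=F y5=F
  y1=T y2=T y3=T y4=F y5=T
  y1=T y2=T y3=T y4=T y5=T
Count: 6.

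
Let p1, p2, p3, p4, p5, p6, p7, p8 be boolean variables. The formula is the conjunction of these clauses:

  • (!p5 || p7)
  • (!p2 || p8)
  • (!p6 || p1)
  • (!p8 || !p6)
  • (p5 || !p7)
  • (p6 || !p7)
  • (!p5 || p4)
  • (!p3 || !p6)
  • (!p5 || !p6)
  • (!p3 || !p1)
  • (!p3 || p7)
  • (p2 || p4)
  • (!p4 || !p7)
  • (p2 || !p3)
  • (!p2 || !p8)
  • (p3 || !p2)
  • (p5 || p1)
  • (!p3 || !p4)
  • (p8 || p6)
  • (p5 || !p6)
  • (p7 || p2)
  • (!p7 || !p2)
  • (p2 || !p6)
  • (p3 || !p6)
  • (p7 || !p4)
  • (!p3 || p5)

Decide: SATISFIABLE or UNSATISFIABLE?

UNSATISFIABLE

p6 = True:
  propagation gives p1=True, p8=False, p2=False; an empty clause results — contradiction.
p6 = False:
  propagation gives p7=False, p5=False, p3=False, p2=False; an empty clause results — contradiction.
Every branch closes, so no satisfying assignment exists.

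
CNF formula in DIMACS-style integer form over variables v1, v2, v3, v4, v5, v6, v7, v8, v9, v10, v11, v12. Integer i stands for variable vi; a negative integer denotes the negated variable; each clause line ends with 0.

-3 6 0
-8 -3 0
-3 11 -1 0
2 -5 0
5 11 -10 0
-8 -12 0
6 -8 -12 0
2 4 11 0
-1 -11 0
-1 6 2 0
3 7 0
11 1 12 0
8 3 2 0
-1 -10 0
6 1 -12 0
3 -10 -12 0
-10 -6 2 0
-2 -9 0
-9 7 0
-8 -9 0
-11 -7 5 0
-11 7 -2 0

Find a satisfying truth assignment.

v1=0  v2=1  v3=1  v4=0  v5=1  v6=1  v7=1  v8=0  v9=0  v10=0  v11=0  v12=1

Check each clause:
  1. {¬v3, v6} — v6 is true.
  2. {¬v3, ¬v8} — ¬v8 is true.
  3. {¬v3, v11, ¬v1} — ¬v1 is true.
  4. {¬v5, v2} — v2 is true.
  5. {v5, v11, ¬v10} — v5 is true.
  6. {¬v8, ¬v12} — ¬v8 is true.
  7. {v6, ¬v12, ¬v8} — ¬v8 is true.
  8. {v4, v11, v2} — v2 is true.
  9. {¬v11, ¬v1} — ¬v11 is true.
  10. {¬v1, v2, v6} — v2 is true.
  11. {v7, v3} — v3 is true.
  12. {v11, v12, v1} — v12 is true.
  13. {v3, v8, v2} — v2 is true.
  14. {¬v1, ¬v10} — ¬v10 is true.
  15. {v1, ¬v12, v6} — v6 is true.
  16. {¬v12, ¬v10, v3} — v3 is true.
  17. {v2, ¬v6, ¬v10} — v2 is true.
  18. {¬v2, ¬v9} — ¬v9 is true.
  19. {¬v9, v7} — ¬v9 is true.
  20. {¬v9, ¬v8} — ¬v8 is true.
  21. {v5, ¬v11, ¬v7} — ¬v11 is true.
  22. {¬v11, v7, ¬v2} — ¬v11 is true.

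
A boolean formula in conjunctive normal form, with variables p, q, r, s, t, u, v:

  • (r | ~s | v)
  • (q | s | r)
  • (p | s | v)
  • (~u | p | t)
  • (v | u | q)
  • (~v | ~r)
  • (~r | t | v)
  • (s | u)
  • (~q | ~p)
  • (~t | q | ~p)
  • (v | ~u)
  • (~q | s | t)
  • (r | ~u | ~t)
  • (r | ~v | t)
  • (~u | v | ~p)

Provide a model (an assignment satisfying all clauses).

p=0, q=0, r=0, s=1, t=1, u=0, v=1

Check each clause:
  1. (r | ~s | v) — v is true.
  2. (r | s | q) — s is true.
  3. (s | p | v) — s is true.
  4. (p | ~u | t) — ~u is true.
  5. (u | q | v) — v is true.
  6. (~r | ~v) — ~r is true.
  7. (v | t | ~r) — ~r is true.
  8. (s | u) — s is true.
  9. (~q | ~p) — ~p is true.
  10. (q | ~t | ~p) — ~p is true.
  11. (v | ~u) — ~u is true.
  12. (s | ~q | t) — s is true.
  13. (r | ~t | ~u) — ~u is true.
  14. (r | ~v | t) — t is true.
  15. (v | ~u | ~p) — ~u is true.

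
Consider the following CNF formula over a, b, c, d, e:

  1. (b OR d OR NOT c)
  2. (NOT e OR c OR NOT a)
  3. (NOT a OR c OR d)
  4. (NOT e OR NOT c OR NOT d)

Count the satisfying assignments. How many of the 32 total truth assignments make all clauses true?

18

Split on c, then d.
  c=1, d=1: remaining (a,b,e) ∈ {(0,0,0); (0,1,0); (1,0,0); (1,1,0)} — 4.
  c=1, d=0: remaining (a,b,e) ∈ {(0,1,0); (0,1,1); (1,1,0); (1,1,1)} — 4.
  c=0, d=1: b free; 3 ways for (a,e) × 2^1 = 6.
  c=0, d=0: remaining (a,b,e) ∈ {(0,0,0); (0,0,1); (0,1,0); (0,1,1)} — 4.
Total: 4 + 4 + 6 + 4 = 18.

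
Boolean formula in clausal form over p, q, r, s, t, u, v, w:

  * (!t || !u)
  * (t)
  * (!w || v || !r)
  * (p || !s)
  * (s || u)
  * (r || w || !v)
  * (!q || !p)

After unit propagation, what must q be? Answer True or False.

False

Unit clause (t) sets t = True.
From (!t || !u) and t = True: u = False.
(s || u): since u = False, the clause reduces to (s). s = True.
(p || !s): since s = True, the clause reduces to (p). p = True.
In (!p || !q), !p is now false; !q must hold, so q = False.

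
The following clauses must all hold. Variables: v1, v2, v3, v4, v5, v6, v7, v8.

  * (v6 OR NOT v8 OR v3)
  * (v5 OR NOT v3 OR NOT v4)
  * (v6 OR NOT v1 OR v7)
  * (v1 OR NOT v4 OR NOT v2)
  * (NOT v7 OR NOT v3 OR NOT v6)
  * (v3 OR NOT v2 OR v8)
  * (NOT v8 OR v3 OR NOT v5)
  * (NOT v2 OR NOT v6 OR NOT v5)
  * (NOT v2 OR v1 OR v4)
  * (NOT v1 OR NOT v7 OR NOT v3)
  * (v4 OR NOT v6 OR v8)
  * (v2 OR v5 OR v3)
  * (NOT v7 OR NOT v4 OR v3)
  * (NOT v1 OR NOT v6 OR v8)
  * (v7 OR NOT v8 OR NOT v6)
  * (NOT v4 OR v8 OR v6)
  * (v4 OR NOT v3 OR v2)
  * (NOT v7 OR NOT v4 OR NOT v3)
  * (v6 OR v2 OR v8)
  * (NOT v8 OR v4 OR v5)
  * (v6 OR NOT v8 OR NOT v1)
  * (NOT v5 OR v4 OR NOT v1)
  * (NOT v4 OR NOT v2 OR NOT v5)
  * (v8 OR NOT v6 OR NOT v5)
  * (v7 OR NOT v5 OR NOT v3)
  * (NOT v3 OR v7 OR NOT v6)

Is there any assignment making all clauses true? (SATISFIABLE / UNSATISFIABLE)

UNSATISFIABLE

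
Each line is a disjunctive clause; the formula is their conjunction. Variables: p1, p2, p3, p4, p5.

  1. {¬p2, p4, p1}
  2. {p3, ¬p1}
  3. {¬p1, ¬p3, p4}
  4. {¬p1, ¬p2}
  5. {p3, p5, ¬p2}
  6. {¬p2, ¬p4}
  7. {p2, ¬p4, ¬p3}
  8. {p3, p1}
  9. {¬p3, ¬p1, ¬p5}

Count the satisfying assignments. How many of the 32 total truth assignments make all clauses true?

2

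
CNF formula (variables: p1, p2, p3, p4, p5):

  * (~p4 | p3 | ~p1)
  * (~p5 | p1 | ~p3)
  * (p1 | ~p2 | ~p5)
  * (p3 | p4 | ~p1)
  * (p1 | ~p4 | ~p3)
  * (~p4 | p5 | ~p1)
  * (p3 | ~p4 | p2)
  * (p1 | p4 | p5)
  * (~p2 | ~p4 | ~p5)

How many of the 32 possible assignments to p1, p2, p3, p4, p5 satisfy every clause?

7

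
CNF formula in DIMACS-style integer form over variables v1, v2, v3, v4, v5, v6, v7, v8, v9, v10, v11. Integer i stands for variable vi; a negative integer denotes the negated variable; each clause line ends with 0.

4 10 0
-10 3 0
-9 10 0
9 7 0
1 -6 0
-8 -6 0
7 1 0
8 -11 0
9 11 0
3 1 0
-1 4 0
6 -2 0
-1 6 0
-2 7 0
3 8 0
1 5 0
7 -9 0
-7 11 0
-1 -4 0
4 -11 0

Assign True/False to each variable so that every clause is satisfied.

v1=F  v2=F  v3=T  v4=T  v5=T  v6=F  v7=T  v8=T  v9=F  v10=F  v11=T

v2 occurs only negated in the remaining clauses — set v2 = False.
v3 occurs only positively in the remaining clauses — set v3 = True.
Try v1 = False.
  then v6 is forced to False.
  then v7 is forced to True.
  then v5 is forced to True.
  then v11 is forced to True.
  then v8 is forced to True.
  then v4 is forced to True.
Branch on v9: take v9 = False.
v10 is now unconstrained; take v10 = False.
Every clause has at least one true literal under this assignment.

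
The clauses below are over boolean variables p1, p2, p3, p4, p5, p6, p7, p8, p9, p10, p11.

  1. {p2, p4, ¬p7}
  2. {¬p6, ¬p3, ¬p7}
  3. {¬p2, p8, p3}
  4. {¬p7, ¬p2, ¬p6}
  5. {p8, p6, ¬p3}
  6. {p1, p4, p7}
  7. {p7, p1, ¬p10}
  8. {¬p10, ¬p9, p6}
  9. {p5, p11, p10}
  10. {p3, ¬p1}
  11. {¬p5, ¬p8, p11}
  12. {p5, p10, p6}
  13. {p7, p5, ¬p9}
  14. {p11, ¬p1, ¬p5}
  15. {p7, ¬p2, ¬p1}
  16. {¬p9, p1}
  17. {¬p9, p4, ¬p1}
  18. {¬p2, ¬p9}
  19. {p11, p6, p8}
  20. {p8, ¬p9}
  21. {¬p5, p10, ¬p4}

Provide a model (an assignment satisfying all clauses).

p1=T, p2=F, p3=T, p4=F, p5=F, p6=T, p7=F, p8=F, p9=F, p10=T, p11=F

Pure literal: p9 appears only negated; assign p9 = False.
Try p1 = True.
  then p3 is forced to True.
Branch on p2: take p2 = False.
Set p4 = False and propagate.
  then p7 is forced to False.
For the remaining variables, p5 = False, p6 = True, p8 = False, p10 = True, p11 = False works.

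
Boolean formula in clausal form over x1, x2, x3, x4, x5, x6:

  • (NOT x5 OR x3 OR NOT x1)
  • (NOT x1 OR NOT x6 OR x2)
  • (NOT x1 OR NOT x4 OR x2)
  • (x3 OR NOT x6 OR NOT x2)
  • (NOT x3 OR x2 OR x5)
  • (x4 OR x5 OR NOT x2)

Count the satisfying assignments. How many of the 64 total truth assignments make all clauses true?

30

Case analysis on x2 and x1:
  x2=1, x1=1: 7 of the 16 assignments to (x3,x4,x5,x6) work.
  x2=1, x1=0: 9 of the 16 assignments to (x3,x4,x5,x6) work.
  x2=0, x1=1: remaining (x3,x4,x5,x6) ∈ {(0,0,0,0); (1,0,1,0)} — 2.
  x2=0, x1=0: x4, x6 free; 3 ways for (x3,x5) × 2^2 = 12.
Total: 7 + 9 + 2 + 12 = 30.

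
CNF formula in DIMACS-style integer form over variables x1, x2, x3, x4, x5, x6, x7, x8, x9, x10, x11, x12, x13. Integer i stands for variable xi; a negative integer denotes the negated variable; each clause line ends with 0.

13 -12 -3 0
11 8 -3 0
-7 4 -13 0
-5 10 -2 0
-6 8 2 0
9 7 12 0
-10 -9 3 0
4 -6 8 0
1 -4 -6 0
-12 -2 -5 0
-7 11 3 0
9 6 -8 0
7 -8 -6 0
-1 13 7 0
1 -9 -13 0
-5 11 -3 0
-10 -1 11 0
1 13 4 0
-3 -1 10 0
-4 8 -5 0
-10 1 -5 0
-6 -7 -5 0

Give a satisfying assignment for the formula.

x1=F, x2=F, x3=F, x4=T, x5=F, x6=F, x7=F, x8=F, x9=F, x10=T, x11=T, x12=T, x13=F

Check each clause:
  1. (!x12 || x13 || !x3) — !x3 is true.
  2. (x11 || !x3 || x8) — x11 is true.
  3. (!x7 || !x13 || x4) — !x7 is true.
  4. (!x2 || !x5 || x10) — x10 is true.
  5. (!x6 || x8 || x2) — !x6 is true.
  6. (x9 || x7 || x12) — x12 is true.
  7. (x3 || !x10 || !x9) — !x9 is true.
  8. (x4 || !x6 || x8) — !x6 is true.
  9. (!x4 || !x6 || x1) — !x6 is true.
  10. (!x2 || !x12 || !x5) — !x5 is true.
  11. (x3 || x11 || !x7) — x11 is true.
  12. (x9 || !x8 || x6) — !x8 is true.
  13. (!x8 || x7 || !x6) — !x8 is true.
  14. (!x1 || x7 || x13) — !x1 is true.
  15. (!x13 || !x9 || x1) — !x13 is true.
  16. (x11 || !x5 || !x3) — x11 is true.
  17. (!x1 || x11 || !x10) — x11 is true.
  18. (x13 || x4 || x1) — x4 is true.
  19. (!x1 || !x3 || x10) — x10 is true.
  20. (x8 || !x4 || !x5) — !x5 is true.
  21. (!x10 || !x5 || x1) — !x5 is true.
  22. (!x7 || !x6 || !x5) — !x7 is true.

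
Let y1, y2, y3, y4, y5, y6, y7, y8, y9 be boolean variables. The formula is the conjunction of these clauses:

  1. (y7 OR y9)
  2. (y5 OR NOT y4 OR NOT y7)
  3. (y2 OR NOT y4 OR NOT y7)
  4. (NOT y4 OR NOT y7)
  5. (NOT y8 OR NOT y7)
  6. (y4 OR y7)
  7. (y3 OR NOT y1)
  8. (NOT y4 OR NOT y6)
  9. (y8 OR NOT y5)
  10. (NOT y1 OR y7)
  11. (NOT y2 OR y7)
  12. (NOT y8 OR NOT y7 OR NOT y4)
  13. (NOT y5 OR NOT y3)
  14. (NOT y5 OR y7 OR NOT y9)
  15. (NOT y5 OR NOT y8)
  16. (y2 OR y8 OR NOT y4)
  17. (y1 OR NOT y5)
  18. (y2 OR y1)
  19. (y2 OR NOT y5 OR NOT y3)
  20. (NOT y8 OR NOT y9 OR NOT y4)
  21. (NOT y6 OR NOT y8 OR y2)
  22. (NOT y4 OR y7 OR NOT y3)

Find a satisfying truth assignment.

y1=False  y2=True  y3=False  y4=False  y5=False  y6=False  y7=True  y8=False  y9=False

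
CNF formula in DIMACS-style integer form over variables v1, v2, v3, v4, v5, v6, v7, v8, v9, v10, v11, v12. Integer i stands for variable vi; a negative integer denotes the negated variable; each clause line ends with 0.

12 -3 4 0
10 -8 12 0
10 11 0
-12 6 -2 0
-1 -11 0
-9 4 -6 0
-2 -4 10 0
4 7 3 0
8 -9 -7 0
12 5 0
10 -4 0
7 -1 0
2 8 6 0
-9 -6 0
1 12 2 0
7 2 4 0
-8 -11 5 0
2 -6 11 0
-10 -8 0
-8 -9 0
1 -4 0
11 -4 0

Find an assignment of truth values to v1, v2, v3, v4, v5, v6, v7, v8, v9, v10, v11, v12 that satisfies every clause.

v1 = F, v2 = F, v3 = F, v4 = F, v5 = T, v6 = T, v7 = T, v8 = F, v9 = F, v10 = F, v11 = T, v12 = T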